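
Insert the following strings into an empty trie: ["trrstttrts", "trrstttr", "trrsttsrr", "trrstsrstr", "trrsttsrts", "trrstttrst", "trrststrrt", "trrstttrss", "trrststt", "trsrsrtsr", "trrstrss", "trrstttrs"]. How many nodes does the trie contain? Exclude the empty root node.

38

Count nodes per top-level branch (shared prefixes stored once):
  't'-branch (trrstrss, trrstsrstr, trrststrrt, trrststt, trrsttsrr, trrsttsrts, trrstttr, trrstttrs, trrstttrss, trrstttrst, trrstttrts, trsrsrtsr): 38 nodes
Sum: 38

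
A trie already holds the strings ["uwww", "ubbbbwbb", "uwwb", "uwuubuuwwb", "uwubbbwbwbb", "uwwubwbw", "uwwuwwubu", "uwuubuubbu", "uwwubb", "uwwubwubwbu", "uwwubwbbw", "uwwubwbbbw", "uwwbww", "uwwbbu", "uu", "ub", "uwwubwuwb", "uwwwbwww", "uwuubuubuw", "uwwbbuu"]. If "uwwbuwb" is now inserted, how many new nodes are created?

3

"uwwb" is already a path in the trie; the remaining "uwb" must be added.
So 7 − 4 = 3 new nodes.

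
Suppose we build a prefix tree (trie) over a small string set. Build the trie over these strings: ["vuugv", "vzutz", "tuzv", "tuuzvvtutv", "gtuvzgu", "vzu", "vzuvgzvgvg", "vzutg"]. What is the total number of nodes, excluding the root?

36

Trie structure (* marks end of a word):
(root)
├─ g
│  └─ t
│     └─ u
│        └─ v
│           └─ z
│              └─ g
│                 └─ u *
├─ t
│  └─ u
│     ├─ u
│     │  └─ z
│     │     └─ v
│     │        └─ v
│     │           └─ t
│     │              └─ u
│     │                 └─ t
│     │                    └─ v *
│     └─ z
│        └─ v *
└─ v
   ├─ u
   │  └─ u
   │     └─ g
   │        └─ v *
   └─ z
      └─ u *
         ├─ t
         │  ├─ g *
         │  └─ z *
         └─ v
            └─ g
               └─ z
                  └─ v
                     └─ g
                        └─ v
                           └─ g *
Counting every labelled node above: 36.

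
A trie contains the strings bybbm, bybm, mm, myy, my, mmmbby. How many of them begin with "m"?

4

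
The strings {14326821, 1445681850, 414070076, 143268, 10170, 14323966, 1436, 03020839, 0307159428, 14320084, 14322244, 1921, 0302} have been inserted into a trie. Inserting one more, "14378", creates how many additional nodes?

"143" is already a path in the trie; the remaining "78" must be added.
New nodes needed: |"14378"| − 3 = 5 − 3 = 2.

2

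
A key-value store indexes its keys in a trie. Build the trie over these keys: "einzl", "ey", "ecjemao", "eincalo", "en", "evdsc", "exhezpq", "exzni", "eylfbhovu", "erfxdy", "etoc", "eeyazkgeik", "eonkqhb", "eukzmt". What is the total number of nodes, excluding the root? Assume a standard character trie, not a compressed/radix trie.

65

For each word, the new-node count is its length minus the longest prefix already in the trie:
  "einzl" → 5 new (e, i, n, z, l)
  "ey" → prefix "e" already present; 1 new (y)
  "ecjemao" → prefix "e" already present; 6 new (c, j, e, m, a, o)
  "eincalo" → prefix "ein" already present; 4 new (c, a, l, o)
  "en" → prefix "e" already present; 1 new (n)
  "evdsc" → prefix "e" already present; 4 new (v, d, s, c)
  "exhezpq" → prefix "e" already present; 6 new (x, h, e, z, p, q)
  "exzni" → prefix "ex" already present; 3 new (z, n, i)
  "eylfbhovu" → prefix "ey" already present; 7 new (l, f, b, h, o, v, u)
  "erfxdy" → prefix "e" already present; 5 new (r, f, x, d, y)
  "etoc" → prefix "e" already present; 3 new (t, o, c)
  "eeyazkgeik" → prefix "e" already present; 9 new (e, y, a, z, k, g, e, i, k)
  "eonkqhb" → prefix "e" already present; 6 new (o, n, k, q, h, b)
  "eukzmt" → prefix "e" already present; 5 new (u, k, z, m, t)
Total nodes = 5 + 1 + 6 + 4 + 1 + 4 + 6 + 3 + 7 + 5 + 3 + 9 + 6 + 5 = 65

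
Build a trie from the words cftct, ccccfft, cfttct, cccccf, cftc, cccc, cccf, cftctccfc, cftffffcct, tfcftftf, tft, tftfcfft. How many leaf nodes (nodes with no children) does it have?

8

A leaf is a node with no children — equivalently, the end of a word that is not a proper prefix of any other stored word.
Those words: "cccccf", "ccccfft", "cccf", "cftctccfc", "cftffffcct", "cfttct", "tfcftftf", "tftfcfft"
Leaf count: 8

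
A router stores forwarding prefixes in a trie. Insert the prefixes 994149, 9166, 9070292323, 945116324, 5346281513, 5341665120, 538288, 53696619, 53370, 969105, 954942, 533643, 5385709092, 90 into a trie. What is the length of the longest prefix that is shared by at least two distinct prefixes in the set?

3

Look for the deepest trie node that still has at least two words in its subtree.
e.g. "533643" and "53370" share the prefix "533" of length 3; no pair shares a longer one.
Longest shared-prefix length: 3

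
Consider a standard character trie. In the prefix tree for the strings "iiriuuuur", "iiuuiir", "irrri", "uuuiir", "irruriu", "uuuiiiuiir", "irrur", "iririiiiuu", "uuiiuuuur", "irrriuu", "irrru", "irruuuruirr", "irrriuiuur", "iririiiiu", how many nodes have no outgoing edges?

A leaf is a node with no children — equivalently, the end of a word that is not a proper prefix of any other stored word.
Those words: "iiriuuuur", "iiuuiir", "iririiiiuu", "irrriuiuur", "irrriuu", "irrru", "irruriu", "irruuuruirr", "uuiiuuuur", "uuuiiiuiir", "uuuiir"
Leaf count: 11

11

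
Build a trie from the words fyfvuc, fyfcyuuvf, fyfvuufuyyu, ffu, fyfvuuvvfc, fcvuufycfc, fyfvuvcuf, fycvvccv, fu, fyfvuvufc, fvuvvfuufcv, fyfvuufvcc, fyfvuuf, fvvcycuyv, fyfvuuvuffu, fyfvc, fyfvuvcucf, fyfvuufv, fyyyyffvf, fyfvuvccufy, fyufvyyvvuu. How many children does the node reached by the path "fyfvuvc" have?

Follow the path "fyfvuvc" to its node, then look at its outgoing edges.
Characters that immediately follow "fyfvuvc" among the stored strings: {c, u}.
That node has 2 child edges.

2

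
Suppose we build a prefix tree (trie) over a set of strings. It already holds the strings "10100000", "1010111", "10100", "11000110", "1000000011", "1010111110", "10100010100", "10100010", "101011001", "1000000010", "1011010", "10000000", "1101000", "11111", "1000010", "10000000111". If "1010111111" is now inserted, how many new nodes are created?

Walking "1010111111" from the root, the first 9 characters ("101011111") follow existing edges; "1" is the first miss.
Each of the 1 remaining characters creates one node.

1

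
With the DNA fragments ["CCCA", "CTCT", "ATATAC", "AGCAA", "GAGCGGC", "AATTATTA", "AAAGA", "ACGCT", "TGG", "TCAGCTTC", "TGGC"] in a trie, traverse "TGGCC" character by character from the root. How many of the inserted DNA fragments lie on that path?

2

Traverse "TGGCC" character by character; count nodes along the way that are marked as word ends.
Prefixes of the query that are stored words: "TGG", "TGGC"
Count: 2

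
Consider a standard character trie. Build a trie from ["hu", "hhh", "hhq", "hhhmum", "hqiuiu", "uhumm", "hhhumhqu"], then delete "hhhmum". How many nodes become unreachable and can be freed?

3

A node on "hhhmum"'s path can go only if nothing else ends at it or branches off below it.
The suffix "mum" (3 nodes) is used only by "hhhmum"; the node for "hhh" still has the child "u", so pruning stops there.
Nodes removed: 3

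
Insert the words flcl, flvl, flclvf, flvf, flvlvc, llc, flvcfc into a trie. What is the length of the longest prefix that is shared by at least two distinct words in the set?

The deepest shared node is where two words last agree before diverging.
e.g. "flcl" and "flclvf" share the prefix "flcl" of length 4; no pair shares a longer one.
Longest shared-prefix length: 4

4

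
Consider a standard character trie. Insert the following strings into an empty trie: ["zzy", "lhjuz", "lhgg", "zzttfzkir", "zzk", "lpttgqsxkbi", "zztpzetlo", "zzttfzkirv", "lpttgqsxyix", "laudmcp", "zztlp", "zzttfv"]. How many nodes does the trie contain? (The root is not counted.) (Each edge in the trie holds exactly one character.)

47

Insert word by word; a character creates a node only if that edge doesn't already exist:
  "zzy" → 3 new (z, z, y)
  "lhjuz" → 5 new (l, h, j, u, z)
  "lhgg" → prefix "lh" already present; 2 new (g, g)
  "zzttfzkir" → prefix "zz" already present; 7 new (t, t, f, z, k, i, r)
  "zzk" → prefix "zz" already present; 1 new (k)
  "lpttgqsxkbi" → prefix "l" already present; 10 new (p, t, t, g, q, s, x, k, b, i)
  "zztpzetlo" → prefix "zzt" already present; 6 new (p, z, e, t, l, o)
  "zzttfzkirv" → prefix "zzttfzkir" already present; 1 new (v)
  "lpttgqsxyix" → prefix "lpttgqsx" already present; 3 new (y, i, x)
  "laudmcp" → prefix "l" already present; 6 new (a, u, d, m, c, p)
  "zztlp" → prefix "zzt" already present; 2 new (l, p)
  "zzttfv" → prefix "zzttf" already present; 1 new (v)
Total nodes = 3 + 5 + 2 + 7 + 1 + 10 + 6 + 1 + 3 + 6 + 2 + 1 = 47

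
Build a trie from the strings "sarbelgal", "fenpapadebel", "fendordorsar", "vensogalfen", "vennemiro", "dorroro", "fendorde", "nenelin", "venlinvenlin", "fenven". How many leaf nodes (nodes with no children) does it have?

Leaves are exactly the stored words that no other stored word extends.
Those words: "dorroro", "fendorde", "fendordorsar", "fenpapadebel", "fenven", "nenelin", "sarbelgal", "venlinvenlin", "vennemiro", "vensogalfen"
Leaf count: 10

10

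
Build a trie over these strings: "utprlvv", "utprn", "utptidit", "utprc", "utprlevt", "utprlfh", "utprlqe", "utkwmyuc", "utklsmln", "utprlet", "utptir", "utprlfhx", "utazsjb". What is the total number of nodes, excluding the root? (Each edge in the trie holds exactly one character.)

Insert word by word; a character creates a node only if that edge doesn't already exist:
  "utprlvv" → 7 new (u, t, p, r, l, v, v)
  "utprn" → prefix "utpr" already present; 1 new (n)
  "utptidit" → prefix "utp" already present; 5 new (t, i, d, i, t)
  "utprc" → prefix "utpr" already present; 1 new (c)
  "utprlevt" → prefix "utprl" already present; 3 new (e, v, t)
  "utprlfh" → prefix "utprl" already present; 2 new (f, h)
  "utprlqe" → prefix "utprl" already present; 2 new (q, e)
  "utkwmyuc" → prefix "ut" already present; 6 new (k, w, m, y, u, c)
  "utklsmln" → prefix "utk" already present; 5 new (l, s, m, l, n)
  "utprlet" → prefix "utprle" already present; 1 new (t)
  "utptir" → prefix "utpti" already present; 1 new (r)
  "utprlfhx" → prefix "utprlfh" already present; 1 new (x)
  "utazsjb" → prefix "ut" already present; 5 new (a, z, s, j, b)
Total nodes = 7 + 1 + 5 + 1 + 3 + 2 + 2 + 6 + 5 + 1 + 1 + 1 + 5 = 40

40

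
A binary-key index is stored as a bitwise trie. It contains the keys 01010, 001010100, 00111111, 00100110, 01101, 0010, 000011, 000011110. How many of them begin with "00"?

Walk to "00"; the words in its subtree are exactly those with that prefix.
Words under "00": 000011, 000011110, 0010, 00100110, 001010100, 00111111
Count: 6

6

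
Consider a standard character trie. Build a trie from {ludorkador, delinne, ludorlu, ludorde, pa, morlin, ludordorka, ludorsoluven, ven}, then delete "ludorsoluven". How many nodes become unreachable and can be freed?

After clearing the end-marker at "ludorsoluven", prune upward until reaching a node still needed by another word.
The suffix "soluven" (7 nodes) is used only by "ludorsoluven"; the node for "ludor" still has the child "k", so pruning stops there.
Nodes removed: 7

7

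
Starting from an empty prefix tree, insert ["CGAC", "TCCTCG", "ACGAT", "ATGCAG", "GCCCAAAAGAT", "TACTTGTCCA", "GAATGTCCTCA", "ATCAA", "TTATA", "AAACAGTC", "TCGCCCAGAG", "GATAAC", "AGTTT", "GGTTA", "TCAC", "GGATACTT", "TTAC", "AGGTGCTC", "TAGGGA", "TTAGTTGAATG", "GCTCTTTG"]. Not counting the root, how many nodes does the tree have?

117

Trace insertions, counting only characters that open a new branch:
  "CGAC" → 4 new (C, G, A, C)
  "TCCTCG" → 6 new (T, C, C, T, C, G)
  "ACGAT" → 5 new (A, C, G, A, T)
  "ATGCAG" → prefix "A" already present; 5 new (T, G, C, A, G)
  "GCCCAAAAGAT" → 11 new (G, C, C, C, A, A, A, A, G, A, T)
  "TACTTGTCCA" → prefix "T" already present; 9 new (A, C, T, T, G, T, C, C, A)
  "GAATGTCCTCA" → prefix "G" already present; 10 new (A, A, T, G, T, C, C, T, C, A)
  "ATCAA" → prefix "AT" already present; 3 new (C, A, A)
  "TTATA" → prefix "T" already present; 4 new (T, A, T, A)
  "AAACAGTC" → prefix "A" already present; 7 new (A, A, C, A, G, T, C)
  "TCGCCCAGAG" → prefix "TC" already present; 8 new (G, C, C, C, A, G, A, G)
  "GATAAC" → prefix "GA" already present; 4 new (T, A, A, C)
  "AGTTT" → prefix "A" already present; 4 new (G, T, T, T)
  "GGTTA" → prefix "G" already present; 4 new (G, T, T, A)
  "TCAC" → prefix "TC" already present; 2 new (A, C)
  "GGATACTT" → prefix "GG" already present; 6 new (A, T, A, C, T, T)
  "TTAC" → prefix "TTA" already present; 1 new (C)
  "AGGTGCTC" → prefix "AG" already present; 6 new (G, T, G, C, T, C)
  "TAGGGA" → prefix "TA" already present; 4 new (G, G, G, A)
  "TTAGTTGAATG" → prefix "TTA" already present; 8 new (G, T, T, G, A, A, T, G)
  "GCTCTTTG" → prefix "GC" already present; 6 new (T, C, T, T, T, G)
Total nodes = 4 + 6 + 5 + 5 + 11 + 9 + 10 + 3 + 4 + 7 + 8 + 4 + 4 + 4 + 2 + 6 + 1 + 6 + 4 + 8 + 6 = 117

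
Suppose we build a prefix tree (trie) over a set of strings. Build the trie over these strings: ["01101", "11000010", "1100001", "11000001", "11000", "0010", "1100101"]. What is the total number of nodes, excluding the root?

For each word, the new-node count is its length minus the longest prefix already in the trie:
  "01101" → 5 new (0, 1, 1, 0, 1)
  "11000010" → 8 new (1, 1, 0, 0, 0, 0, 1, 0)
  "1100001" → prefix "1100001" already present; 0 new (none)
  "11000001" → prefix "110000" already present; 2 new (0, 1)
  "11000" → prefix "11000" already present; 0 new (none)
  "0010" → prefix "0" already present; 3 new (0, 1, 0)
  "1100101" → prefix "1100" already present; 3 new (1, 0, 1)
Total nodes = 5 + 8 + 0 + 2 + 0 + 3 + 3 = 21

21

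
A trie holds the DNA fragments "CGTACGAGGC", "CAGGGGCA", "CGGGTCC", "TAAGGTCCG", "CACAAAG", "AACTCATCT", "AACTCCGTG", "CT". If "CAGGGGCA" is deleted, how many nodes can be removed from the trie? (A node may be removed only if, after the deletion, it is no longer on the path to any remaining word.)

6

After clearing the end-marker at "CAGGGGCA", prune upward until reaching a node still needed by another word.
The suffix "GGGGCA" (6 nodes) is used only by "CAGGGGCA"; the node for "CA" still has the child "C", so pruning stops there.
Nodes removed: 6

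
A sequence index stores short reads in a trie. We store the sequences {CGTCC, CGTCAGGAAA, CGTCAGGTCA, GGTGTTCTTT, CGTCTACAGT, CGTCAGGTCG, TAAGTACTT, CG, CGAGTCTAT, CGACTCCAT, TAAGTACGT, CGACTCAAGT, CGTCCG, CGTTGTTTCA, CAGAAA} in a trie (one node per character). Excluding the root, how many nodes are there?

72

Insert word by word; a character creates a node only if that edge doesn't already exist:
  "CGTCC" → 5 new (C, G, T, C, C)
  "CGTCAGGAAA" → prefix "CGTC" already present; 6 new (A, G, G, A, A, A)
  "CGTCAGGTCA" → prefix "CGTCAGG" already present; 3 new (T, C, A)
  "GGTGTTCTTT" → 10 new (G, G, T, G, T, T, C, T, T, T)
  "CGTCTACAGT" → prefix "CGTC" already present; 6 new (T, A, C, A, G, T)
  "CGTCAGGTCG" → prefix "CGTCAGGTC" already present; 1 new (G)
  "TAAGTACTT" → 9 new (T, A, A, G, T, A, C, T, T)
  "CG" → prefix "CG" already present; 0 new (none)
  "CGAGTCTAT" → prefix "CG" already present; 7 new (A, G, T, C, T, A, T)
  "CGACTCCAT" → prefix "CGA" already present; 6 new (C, T, C, C, A, T)
  "TAAGTACGT" → prefix "TAAGTAC" already present; 2 new (G, T)
  "CGACTCAAGT" → prefix "CGACTC" already present; 4 new (A, A, G, T)
  "CGTCCG" → prefix "CGTCC" already present; 1 new (G)
  "CGTTGTTTCA" → prefix "CGT" already present; 7 new (T, G, T, T, T, C, A)
  "CAGAAA" → prefix "C" already present; 5 new (A, G, A, A, A)
Total nodes = 5 + 6 + 3 + 10 + 6 + 1 + 9 + 0 + 7 + 6 + 2 + 4 + 1 + 7 + 5 = 72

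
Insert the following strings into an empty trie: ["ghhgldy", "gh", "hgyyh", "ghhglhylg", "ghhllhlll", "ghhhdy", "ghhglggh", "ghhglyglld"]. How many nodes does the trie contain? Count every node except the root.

Insert word by word; a character creates a node only if that edge doesn't already exist:
  "ghhgldy" → 7 new (g, h, h, g, l, d, y)
  "gh" → prefix "gh" already present; 0 new (none)
  "hgyyh" → 5 new (h, g, y, y, h)
  "ghhglhylg" → prefix "ghhgl" already present; 4 new (h, y, l, g)
  "ghhllhlll" → prefix "ghh" already present; 6 new (l, l, h, l, l, l)
  "ghhhdy" → prefix "ghh" already present; 3 new (h, d, y)
  "ghhglggh" → prefix "ghhgl" already present; 3 new (g, g, h)
  "ghhglyglld" → prefix "ghhgl" already present; 5 new (y, g, l, l, d)
Total nodes = 7 + 0 + 5 + 4 + 6 + 3 + 3 + 5 = 33

33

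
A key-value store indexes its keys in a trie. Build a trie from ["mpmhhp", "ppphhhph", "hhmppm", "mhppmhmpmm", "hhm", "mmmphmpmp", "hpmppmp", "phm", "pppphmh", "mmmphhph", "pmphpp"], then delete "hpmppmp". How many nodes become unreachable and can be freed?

A node on "hpmppmp"'s path can go only if nothing else ends at it or branches off below it.
The suffix "pmppmp" (6 nodes) is used only by "hpmppmp"; the node for "h" still has the child "h", so pruning stops there.
Nodes removed: 6

6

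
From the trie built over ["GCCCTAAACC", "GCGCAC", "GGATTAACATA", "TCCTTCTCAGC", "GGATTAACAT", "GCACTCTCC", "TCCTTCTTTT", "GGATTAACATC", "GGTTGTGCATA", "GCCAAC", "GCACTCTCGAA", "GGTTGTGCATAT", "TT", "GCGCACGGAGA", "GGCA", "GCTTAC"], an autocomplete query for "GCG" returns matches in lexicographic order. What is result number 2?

DFS of the "GCG" subtree visits, in order: "GCGCAC", "GCGCACGGAGA"
The 2nd is GCGCACGGAGA.

GCGCACGGAGA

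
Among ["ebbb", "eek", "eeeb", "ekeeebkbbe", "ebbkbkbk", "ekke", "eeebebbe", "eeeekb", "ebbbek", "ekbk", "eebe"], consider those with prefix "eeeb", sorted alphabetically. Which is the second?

eeebebbe

Filter for "eeeb…" and sort: "eeeb", "eeebebbe"
Position 2: eeebebbe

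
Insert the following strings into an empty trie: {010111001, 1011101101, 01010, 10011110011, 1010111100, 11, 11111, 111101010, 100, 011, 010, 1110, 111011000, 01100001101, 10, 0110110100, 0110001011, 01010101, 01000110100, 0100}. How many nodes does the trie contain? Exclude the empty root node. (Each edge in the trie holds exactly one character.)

For each word, the new-node count is its length minus the longest prefix already in the trie:
  "010111001" → 9 new (0, 1, 0, 1, 1, 1, 0, 0, 1)
  "1011101101" → 10 new (1, 0, 1, 1, 1, 0, 1, 1, 0, 1)
  "01010" → prefix "0101" already present; 1 new (0)
  "10011110011" → prefix "10" already present; 9 new (0, 1, 1, 1, 1, 0, 0, 1, 1)
  "1010111100" → prefix "101" already present; 7 new (0, 1, 1, 1, 1, 0, 0)
  "11" → prefix "1" already present; 1 new (1)
  "11111" → prefix "11" already present; 3 new (1, 1, 1)
  "111101010" → prefix "1111" already present; 5 new (0, 1, 0, 1, 0)
  "100" → prefix "100" already present; 0 new (none)
  "011" → prefix "01" already present; 1 new (1)
  "010" → prefix "010" already present; 0 new (none)
  "1110" → prefix "111" already present; 1 new (0)
  "111011000" → prefix "1110" already present; 5 new (1, 1, 0, 0, 0)
  "01100001101" → prefix "011" already present; 8 new (0, 0, 0, 0, 1, 1, 0, 1)
  "10" → prefix "10" already present; 0 new (none)
  "0110110100" → prefix "0110" already present; 6 new (1, 1, 0, 1, 0, 0)
  "0110001011" → prefix "011000" already present; 4 new (1, 0, 1, 1)
  "01010101" → prefix "01010" already present; 3 new (1, 0, 1)
  "01000110100" → prefix "010" already present; 8 new (0, 0, 1, 1, 0, 1, 0, 0)
  "0100" → prefix "0100" already present; 0 new (none)
Total nodes = 9 + 10 + 1 + 9 + 7 + 1 + 3 + 5 + 0 + 1 + 0 + 1 + 5 + 8 + 0 + 6 + 4 + 3 + 8 + 0 = 81

81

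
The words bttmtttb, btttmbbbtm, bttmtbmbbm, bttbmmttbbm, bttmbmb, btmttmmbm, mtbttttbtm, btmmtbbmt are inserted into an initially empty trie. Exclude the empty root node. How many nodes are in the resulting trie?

54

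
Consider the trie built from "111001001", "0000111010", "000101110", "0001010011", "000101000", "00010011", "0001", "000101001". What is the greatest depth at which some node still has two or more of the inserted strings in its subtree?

9

Look for the deepest trie node that still has at least two words in its subtree.
"000101001" and "0001010011" agree on "000101001" (9 characters) before diverging; nothing deeper is shared.
Longest shared-prefix length: 9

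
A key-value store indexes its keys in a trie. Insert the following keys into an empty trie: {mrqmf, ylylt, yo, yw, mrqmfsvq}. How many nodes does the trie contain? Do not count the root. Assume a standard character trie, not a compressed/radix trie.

15

For each word, the new-node count is its length minus the longest prefix already in the trie:
  "mrqmf" → 5 new (m, r, q, m, f)
  "ylylt" → 5 new (y, l, y, l, t)
  "yo" → prefix "y" already present; 1 new (o)
  "yw" → prefix "y" already present; 1 new (w)
  "mrqmfsvq" → prefix "mrqmf" already present; 3 new (s, v, q)
Total nodes = 5 + 5 + 1 + 1 + 3 = 15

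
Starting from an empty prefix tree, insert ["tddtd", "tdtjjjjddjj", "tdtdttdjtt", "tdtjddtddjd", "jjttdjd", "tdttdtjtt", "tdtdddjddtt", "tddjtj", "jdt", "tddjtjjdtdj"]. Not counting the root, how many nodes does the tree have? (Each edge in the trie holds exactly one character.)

For each word, the new-node count is its length minus the longest prefix already in the trie:
  "tddtd" → 5 new (t, d, d, t, d)
  "tdtjjjjddjj" → prefix "td" already present; 9 new (t, j, j, j, j, d, d, j, j)
  "tdtdttdjtt" → prefix "tdt" already present; 7 new (d, t, t, d, j, t, t)
  "tdtjddtddjd" → prefix "tdtj" already present; 7 new (d, d, t, d, d, j, d)
  "jjttdjd" → 7 new (j, j, t, t, d, j, d)
  "tdttdtjtt" → prefix "tdt" already present; 6 new (t, d, t, j, t, t)
  "tdtdddjddtt" → prefix "tdtd" already present; 7 new (d, d, j, d, d, t, t)
  "tddjtj" → prefix "tdd" already present; 3 new (j, t, j)
  "jdt" → prefix "j" already present; 2 new (d, t)
  "tddjtjjdtdj" → prefix "tddjtj" already present; 5 new (j, d, t, d, j)
Total nodes = 5 + 9 + 7 + 7 + 7 + 6 + 7 + 3 + 2 + 5 = 58

58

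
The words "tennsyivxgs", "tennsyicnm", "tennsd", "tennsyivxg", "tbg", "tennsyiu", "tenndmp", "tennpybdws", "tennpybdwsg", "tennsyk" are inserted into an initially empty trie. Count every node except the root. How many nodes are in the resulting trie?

29

Trace insertions, counting only characters that open a new branch:
  "tennsyivxgs" → 11 new (t, e, n, n, s, y, i, v, x, g, s)
  "tennsyicnm" → prefix "tennsyi" already present; 3 new (c, n, m)
  "tennsd" → prefix "tenns" already present; 1 new (d)
  "tennsyivxg" → prefix "tennsyivxg" already present; 0 new (none)
  "tbg" → prefix "t" already present; 2 new (b, g)
  "tennsyiu" → prefix "tennsyi" already present; 1 new (u)
  "tenndmp" → prefix "tenn" already present; 3 new (d, m, p)
  "tennpybdws" → prefix "tenn" already present; 6 new (p, y, b, d, w, s)
  "tennpybdwsg" → prefix "tennpybdws" already present; 1 new (g)
  "tennsyk" → prefix "tennsy" already present; 1 new (k)
Total nodes = 11 + 3 + 1 + 0 + 2 + 1 + 3 + 6 + 1 + 1 = 29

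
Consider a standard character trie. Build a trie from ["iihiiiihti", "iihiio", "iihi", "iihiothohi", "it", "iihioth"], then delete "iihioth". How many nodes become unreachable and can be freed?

Walk "iihioth" from the leaf back toward the root, removing each node that no remaining word uses.
Every node on "iihioth" is still needed (e.g. by "iihiothohi"), so nothing is freed.
Nodes removed: 0

0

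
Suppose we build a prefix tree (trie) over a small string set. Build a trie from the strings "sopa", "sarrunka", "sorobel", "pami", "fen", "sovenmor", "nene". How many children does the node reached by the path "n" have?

Walk "n" from the root, arriving at one node.
Distinct next characters after "n": e.
That node has 1 child edge.

1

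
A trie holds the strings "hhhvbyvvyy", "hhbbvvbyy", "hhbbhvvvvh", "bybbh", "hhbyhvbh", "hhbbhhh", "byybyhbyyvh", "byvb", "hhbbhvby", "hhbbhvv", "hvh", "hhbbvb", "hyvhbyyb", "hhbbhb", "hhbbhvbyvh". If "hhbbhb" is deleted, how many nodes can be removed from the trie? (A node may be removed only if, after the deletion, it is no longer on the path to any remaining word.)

1

A node on "hhbbhb"'s path can go only if nothing else ends at it or branches off below it.
The suffix "b" (1 node) is used only by "hhbbhb"; the node for "hhbbh" still has the child "v", so pruning stops there.
Nodes removed: 1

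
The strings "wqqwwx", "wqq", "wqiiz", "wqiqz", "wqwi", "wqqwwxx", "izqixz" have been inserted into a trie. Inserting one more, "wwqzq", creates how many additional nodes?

4

"w" is already a path in the trie; the remaining "wqzq" must be added.
Each of the 4 remaining characters creates one node.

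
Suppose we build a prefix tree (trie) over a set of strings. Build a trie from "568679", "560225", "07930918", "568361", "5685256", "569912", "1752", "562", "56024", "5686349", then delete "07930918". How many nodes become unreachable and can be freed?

8

Walk "07930918" from the leaf back toward the root, removing each node that no remaining word uses.
No other word shares any prefix with "07930918", so all 8 of its nodes go.
Nodes removed: 8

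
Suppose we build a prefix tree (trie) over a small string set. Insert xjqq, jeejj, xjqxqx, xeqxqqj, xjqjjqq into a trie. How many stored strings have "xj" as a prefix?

3

Walk to "xj"; the words in its subtree are exactly those with that prefix.
Words under "xj": xjqjjqq, xjqq, xjqxqx
Count: 3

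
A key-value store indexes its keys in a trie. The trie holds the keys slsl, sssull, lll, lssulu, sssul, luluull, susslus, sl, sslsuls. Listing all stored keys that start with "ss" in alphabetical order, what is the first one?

sslsuls

Filter for "ss…" and sort: "sslsuls", "sssul", "sssull"
Position 1: sslsuls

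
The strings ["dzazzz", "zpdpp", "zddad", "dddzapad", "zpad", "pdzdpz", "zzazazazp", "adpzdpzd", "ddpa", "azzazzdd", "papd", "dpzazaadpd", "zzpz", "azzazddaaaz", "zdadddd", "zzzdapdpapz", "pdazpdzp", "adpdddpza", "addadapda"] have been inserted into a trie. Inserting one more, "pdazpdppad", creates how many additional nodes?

4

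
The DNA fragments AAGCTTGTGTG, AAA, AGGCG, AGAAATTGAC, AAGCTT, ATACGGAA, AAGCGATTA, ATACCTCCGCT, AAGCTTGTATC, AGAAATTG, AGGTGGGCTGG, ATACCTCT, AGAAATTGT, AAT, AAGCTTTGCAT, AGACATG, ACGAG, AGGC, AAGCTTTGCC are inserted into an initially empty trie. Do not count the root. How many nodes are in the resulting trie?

Trace insertions, counting only characters that open a new branch:
  "AAGCTTGTGTG" → 11 new (A, A, G, C, T, T, G, T, G, T, G)
  "AAA" → prefix "AA" already present; 1 new (A)
  "AGGCG" → prefix "A" already present; 4 new (G, G, C, G)
  "AGAAATTGAC" → prefix "AG" already present; 8 new (A, A, A, T, T, G, A, C)
  "AAGCTT" → prefix "AAGCTT" already present; 0 new (none)
  "ATACGGAA" → prefix "A" already present; 7 new (T, A, C, G, G, A, A)
  "AAGCGATTA" → prefix "AAGC" already present; 5 new (G, A, T, T, A)
  "ATACCTCCGCT" → prefix "ATAC" already present; 7 new (C, T, C, C, G, C, T)
  "AAGCTTGTATC" → prefix "AAGCTTGT" already present; 3 new (A, T, C)
  "AGAAATTG" → prefix "AGAAATTG" already present; 0 new (none)
  "AGGTGGGCTGG" → prefix "AGG" already present; 8 new (T, G, G, G, C, T, G, G)
  "ATACCTCT" → prefix "ATACCTC" already present; 1 new (T)
  "AGAAATTGT" → prefix "AGAAATTG" already present; 1 new (T)
  "AAT" → prefix "AA" already present; 1 new (T)
  "AAGCTTTGCAT" → prefix "AAGCTT" already present; 5 new (T, G, C, A, T)
  "AGACATG" → prefix "AGA" already present; 4 new (C, A, T, G)
  "ACGAG" → prefix "A" already present; 4 new (C, G, A, G)
  "AGGC" → prefix "AGGC" already present; 0 new (none)
  "AAGCTTTGCC" → prefix "AAGCTTTGC" already present; 1 new (C)
Total nodes = 11 + 1 + 4 + 8 + 0 + 7 + 5 + 7 + 3 + 0 + 8 + 1 + 1 + 1 + 5 + 4 + 4 + 0 + 1 = 71

71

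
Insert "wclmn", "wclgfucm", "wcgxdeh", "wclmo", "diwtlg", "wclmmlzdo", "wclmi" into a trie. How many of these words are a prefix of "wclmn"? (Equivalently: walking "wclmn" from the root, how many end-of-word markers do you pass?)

1

Walk "wclmn" from the root; an end-of-word marker is hit whenever a stored word is a prefix of "wclmn".
Prefixes of the query that are stored words: "wclmn"
Count: 1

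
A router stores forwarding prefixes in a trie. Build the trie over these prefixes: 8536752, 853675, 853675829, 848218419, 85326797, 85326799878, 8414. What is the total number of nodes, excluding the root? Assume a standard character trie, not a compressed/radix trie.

Count nodes per top-level branch (shared prefixes stored once):
  '8'-branch (8414, 848218419, 85326797, 85326799878, 853675, 8536752, 853675829): 29 nodes
Sum: 29

29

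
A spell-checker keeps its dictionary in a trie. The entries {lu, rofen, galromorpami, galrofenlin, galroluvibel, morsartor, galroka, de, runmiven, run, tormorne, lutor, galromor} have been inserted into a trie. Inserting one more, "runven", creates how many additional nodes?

3

"run" is already a path in the trie; the remaining "ven" must be added.
New nodes needed: |"runven"| − 3 = 6 − 3 = 3.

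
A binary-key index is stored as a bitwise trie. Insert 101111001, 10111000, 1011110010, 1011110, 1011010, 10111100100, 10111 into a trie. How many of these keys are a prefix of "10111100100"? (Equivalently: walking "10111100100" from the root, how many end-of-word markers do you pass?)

Walk "10111100100" from the root; an end-of-word marker is hit whenever a stored word is a prefix of "10111100100".
Prefixes of the query that are stored words: "10111", "1011110", "101111001", "1011110010", "10111100100"
Count: 5

5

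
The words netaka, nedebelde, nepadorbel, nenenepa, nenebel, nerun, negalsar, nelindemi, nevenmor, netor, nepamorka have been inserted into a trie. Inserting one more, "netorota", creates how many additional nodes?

3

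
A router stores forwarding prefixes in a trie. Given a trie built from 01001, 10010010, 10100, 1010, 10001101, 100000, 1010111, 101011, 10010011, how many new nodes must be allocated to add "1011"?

The longest prefix of "1011" already in the trie is "101" (length 3).
So 4 − 3 = 1 new nodes.

1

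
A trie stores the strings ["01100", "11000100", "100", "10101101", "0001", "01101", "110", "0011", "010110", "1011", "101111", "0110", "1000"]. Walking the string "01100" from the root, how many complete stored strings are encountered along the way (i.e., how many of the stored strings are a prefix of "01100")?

2

Check each prefix of "01100" against the stored set — each match is an end-marker on the path.
Prefixes of the query that are stored words: "0110", "01100"
Count: 2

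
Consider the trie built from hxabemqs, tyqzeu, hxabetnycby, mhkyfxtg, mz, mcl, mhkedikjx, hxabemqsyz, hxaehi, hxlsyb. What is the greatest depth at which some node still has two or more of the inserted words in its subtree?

8

The deepest shared node is where two words last agree before diverging.
"hxabemqs" and "hxabemqsyz" agree on "hxabemqs" (8 characters) before diverging; nothing deeper is shared.
Longest shared-prefix length: 8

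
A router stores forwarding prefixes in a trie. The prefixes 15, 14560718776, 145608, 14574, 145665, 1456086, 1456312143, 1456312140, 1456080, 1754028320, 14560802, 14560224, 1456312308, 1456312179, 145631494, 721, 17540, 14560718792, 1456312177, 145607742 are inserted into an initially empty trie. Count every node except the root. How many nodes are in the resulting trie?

For each word, the new-node count is its length minus the longest prefix already in the trie:
  "15" → 2 new (1, 5)
  "14560718776" → prefix "1" already present; 10 new (4, 5, 6, 0, 7, 1, 8, 7, 7, 6)
  "145608" → prefix "14560" already present; 1 new (8)
  "14574" → prefix "145" already present; 2 new (7, 4)
  "145665" → prefix "1456" already present; 2 new (6, 5)
  "1456086" → prefix "145608" already present; 1 new (6)
  "1456312143" → prefix "1456" already present; 6 new (3, 1, 2, 1, 4, 3)
  "1456312140" → prefix "145631214" already present; 1 new (0)
  "1456080" → prefix "145608" already present; 1 new (0)
  "1754028320" → prefix "1" already present; 9 new (7, 5, 4, 0, 2, 8, 3, 2, 0)
  "14560802" → prefix "1456080" already present; 1 new (2)
  "14560224" → prefix "14560" already present; 3 new (2, 2, 4)
  "1456312308" → prefix "1456312" already present; 3 new (3, 0, 8)
  "1456312179" → prefix "14563121" already present; 2 new (7, 9)
  "145631494" → prefix "145631" already present; 3 new (4, 9, 4)
  "721" → 3 new (7, 2, 1)
  "17540" → prefix "17540" already present; 0 new (none)
  "14560718792" → prefix "145607187" already present; 2 new (9, 2)
  "1456312177" → prefix "145631217" already present; 1 new (7)
  "145607742" → prefix "145607" already present; 3 new (7, 4, 2)
Total nodes = 2 + 10 + 1 + 2 + 2 + 1 + 6 + 1 + 1 + 9 + 1 + 3 + 3 + 2 + 3 + 3 + 0 + 2 + 1 + 3 = 56

56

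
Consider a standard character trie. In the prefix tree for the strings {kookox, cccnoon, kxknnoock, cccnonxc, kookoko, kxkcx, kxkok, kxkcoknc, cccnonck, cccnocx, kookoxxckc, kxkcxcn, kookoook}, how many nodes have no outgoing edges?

A leaf is a node with no children — equivalently, the end of a word that is not a proper prefix of any other stored word.
Those words: "cccnocx", "cccnonck", "cccnonxc", "cccnoon", "kookoko", "kookoook", "kookoxxckc", "kxkcoknc", "kxkcxcn", "kxknnoock", "kxkok"
Leaf count: 11

11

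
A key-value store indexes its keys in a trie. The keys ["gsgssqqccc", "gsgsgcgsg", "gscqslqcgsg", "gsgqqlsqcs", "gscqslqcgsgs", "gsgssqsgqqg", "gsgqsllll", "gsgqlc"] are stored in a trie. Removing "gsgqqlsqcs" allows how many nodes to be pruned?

6

Walk "gsgqqlsqcs" from the leaf back toward the root, removing each node that no remaining word uses.
The suffix "qlsqcs" (6 nodes) is used only by "gsgqqlsqcs"; the node for "gsgq" still has the child "s", so pruning stops there.
Nodes removed: 6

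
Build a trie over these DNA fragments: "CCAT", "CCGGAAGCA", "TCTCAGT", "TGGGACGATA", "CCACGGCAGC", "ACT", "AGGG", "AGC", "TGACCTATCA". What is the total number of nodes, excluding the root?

Insert word by word; a character creates a node only if that edge doesn't already exist:
  "CCAT" → 4 new (C, C, A, T)
  "CCGGAAGCA" → prefix "CC" already present; 7 new (G, G, A, A, G, C, A)
  "TCTCAGT" → 7 new (T, C, T, C, A, G, T)
  "TGGGACGATA" → prefix "T" already present; 9 new (G, G, G, A, C, G, A, T, A)
  "CCACGGCAGC" → prefix "CCA" already present; 7 new (C, G, G, C, A, G, C)
  "ACT" → 3 new (A, C, T)
  "AGGG" → prefix "A" already present; 3 new (G, G, G)
  "AGC" → prefix "AG" already present; 1 new (C)
  "TGACCTATCA" → prefix "TG" already present; 8 new (A, C, C, T, A, T, C, A)
Total nodes = 4 + 7 + 7 + 9 + 7 + 3 + 3 + 1 + 8 = 49

49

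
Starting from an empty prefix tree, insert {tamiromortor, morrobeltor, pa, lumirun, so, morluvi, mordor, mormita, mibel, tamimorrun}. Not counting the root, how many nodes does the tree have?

Trace insertions, counting only characters that open a new branch:
  "tamiromortor" → 12 new (t, a, m, i, r, o, m, o, r, t, o, r)
  "morrobeltor" → 11 new (m, o, r, r, o, b, e, l, t, o, r)
  "pa" → 2 new (p, a)
  "lumirun" → 7 new (l, u, m, i, r, u, n)
  "so" → 2 new (s, o)
  "morluvi" → prefix "mor" already present; 4 new (l, u, v, i)
  "mordor" → prefix "mor" already present; 3 new (d, o, r)
  "mormita" → prefix "mor" already present; 4 new (m, i, t, a)
  "mibel" → prefix "m" already present; 4 new (i, b, e, l)
  "tamimorrun" → prefix "tami" already present; 6 new (m, o, r, r, u, n)
Total nodes = 12 + 11 + 2 + 7 + 2 + 4 + 3 + 4 + 4 + 6 = 55

55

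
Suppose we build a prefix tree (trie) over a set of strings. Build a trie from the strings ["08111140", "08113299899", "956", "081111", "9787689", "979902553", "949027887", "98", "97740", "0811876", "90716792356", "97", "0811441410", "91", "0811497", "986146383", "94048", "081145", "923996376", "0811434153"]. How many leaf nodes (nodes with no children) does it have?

17

Leaves are exactly the stored words that no other stored word extends.
Those words: "08111140", "08113299899", "0811434153", "0811441410", "081145", "0811497", "0811876", "90716792356", "91", "923996376", "94048", "949027887", "956", "97740", "9787689", "979902553", "986146383"
Leaf count: 17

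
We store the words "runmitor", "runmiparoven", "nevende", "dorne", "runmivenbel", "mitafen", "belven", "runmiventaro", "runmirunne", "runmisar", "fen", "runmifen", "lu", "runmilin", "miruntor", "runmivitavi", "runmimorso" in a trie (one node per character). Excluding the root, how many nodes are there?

85

Insert word by word; a character creates a node only if that edge doesn't already exist:
  "runmitor" → 8 new (r, u, n, m, i, t, o, r)
  "runmiparoven" → prefix "runmi" already present; 7 new (p, a, r, o, v, e, n)
  "nevende" → 7 new (n, e, v, e, n, d, e)
  "dorne" → 5 new (d, o, r, n, e)
  "runmivenbel" → prefix "runmi" already present; 6 new (v, e, n, b, e, l)
  "mitafen" → 7 new (m, i, t, a, f, e, n)
  "belven" → 6 new (b, e, l, v, e, n)
  "runmiventaro" → prefix "runmiven" already present; 4 new (t, a, r, o)
  "runmirunne" → prefix "runmi" already present; 5 new (r, u, n, n, e)
  "runmisar" → prefix "runmi" already present; 3 new (s, a, r)
  "fen" → 3 new (f, e, n)
  "runmifen" → prefix "runmi" already present; 3 new (f, e, n)
  "lu" → 2 new (l, u)
  "runmilin" → prefix "runmi" already present; 3 new (l, i, n)
  "miruntor" → prefix "mi" already present; 6 new (r, u, n, t, o, r)
  "runmivitavi" → prefix "runmiv" already present; 5 new (i, t, a, v, i)
  "runmimorso" → prefix "runmi" already present; 5 new (m, o, r, s, o)
Total nodes = 8 + 7 + 7 + 5 + 6 + 7 + 6 + 4 + 5 + 3 + 3 + 3 + 2 + 3 + 6 + 5 + 5 = 85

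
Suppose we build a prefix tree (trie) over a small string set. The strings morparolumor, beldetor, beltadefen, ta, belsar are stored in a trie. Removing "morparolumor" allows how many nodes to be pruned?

12

Walk "morparolumor" from the leaf back toward the root, removing each node that no remaining word uses.
No other word shares any prefix with "morparolumor", so all 12 of its nodes go.
Nodes removed: 12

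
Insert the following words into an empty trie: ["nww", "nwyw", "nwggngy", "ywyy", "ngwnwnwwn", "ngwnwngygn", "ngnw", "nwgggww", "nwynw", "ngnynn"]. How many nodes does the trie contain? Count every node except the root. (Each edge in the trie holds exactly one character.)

Insert word by word; a character creates a node only if that edge doesn't already exist:
  "nww" → 3 new (n, w, w)
  "nwyw" → prefix "nw" already present; 2 new (y, w)
  "nwggngy" → prefix "nw" already present; 5 new (g, g, n, g, y)
  "ywyy" → 4 new (y, w, y, y)
  "ngwnwnwwn" → prefix "n" already present; 8 new (g, w, n, w, n, w, w, n)
  "ngwnwngygn" → prefix "ngwnwn" already present; 4 new (g, y, g, n)
  "ngnw" → prefix "ng" already present; 2 new (n, w)
  "nwgggww" → prefix "nwgg" already present; 3 new (g, w, w)
  "nwynw" → prefix "nwy" already present; 2 new (n, w)
  "ngnynn" → prefix "ngn" already present; 3 new (y, n, n)
Total nodes = 3 + 2 + 5 + 4 + 8 + 4 + 2 + 3 + 2 + 3 = 36

36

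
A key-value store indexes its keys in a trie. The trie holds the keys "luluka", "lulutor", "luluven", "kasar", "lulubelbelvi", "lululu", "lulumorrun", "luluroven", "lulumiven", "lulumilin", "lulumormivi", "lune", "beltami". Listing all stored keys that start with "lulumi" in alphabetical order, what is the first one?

Filter for "lulumi…" and sort: "lulumilin", "lulumiven"
Position 1: lulumilin

lulumilin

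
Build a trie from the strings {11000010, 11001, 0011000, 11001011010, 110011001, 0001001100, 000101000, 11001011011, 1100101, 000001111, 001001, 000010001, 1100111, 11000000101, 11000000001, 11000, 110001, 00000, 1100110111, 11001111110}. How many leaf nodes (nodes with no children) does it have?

Leaves are exactly the stored words that no other stored word extends.
Those words: "000001111", "000010001", "0001001100", "000101000", "001001", "0011000", "11000000001", "11000000101", "11000010", "110001", "11001011010", "11001011011", "110011001", "1100110111", "11001111110"
Leaf count: 15

15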